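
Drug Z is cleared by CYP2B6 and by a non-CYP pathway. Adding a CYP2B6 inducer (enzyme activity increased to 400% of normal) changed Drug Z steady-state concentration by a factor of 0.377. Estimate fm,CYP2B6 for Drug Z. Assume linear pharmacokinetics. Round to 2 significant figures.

0.55

Call the CYP2B6 fraction fm. After the interaction, CL_new/CL_old = fm × 4 + (1 − fm).
Steady-state concentration ratio = 1 / (new CL fraction), so new CL fraction = 1 / 0.377 = 2.653.
fm × 4 + 1 − fm = 2.653  ⇒  fm × (4 − 1) = 1.653  ⇒  fm = 0.55.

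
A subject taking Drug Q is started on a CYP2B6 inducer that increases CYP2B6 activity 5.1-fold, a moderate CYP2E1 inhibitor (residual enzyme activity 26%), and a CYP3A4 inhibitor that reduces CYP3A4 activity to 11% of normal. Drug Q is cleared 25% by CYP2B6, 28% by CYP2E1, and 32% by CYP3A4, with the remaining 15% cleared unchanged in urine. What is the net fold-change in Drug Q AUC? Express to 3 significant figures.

0.652

CYP2B6: 0.25 × 5.1 = 1.275
CYP2E1: 0.28 × 0.26 = 0.0728
CYP3A4: 0.32 × 0.11 = 0.0352
Other: 0.15 (unchanged)
Relative clearance = 1.275 + 0.0728 + 0.0352 + 0.15 = 1.533.
Net AUC ratio = 1 / 1.533 = 0.652.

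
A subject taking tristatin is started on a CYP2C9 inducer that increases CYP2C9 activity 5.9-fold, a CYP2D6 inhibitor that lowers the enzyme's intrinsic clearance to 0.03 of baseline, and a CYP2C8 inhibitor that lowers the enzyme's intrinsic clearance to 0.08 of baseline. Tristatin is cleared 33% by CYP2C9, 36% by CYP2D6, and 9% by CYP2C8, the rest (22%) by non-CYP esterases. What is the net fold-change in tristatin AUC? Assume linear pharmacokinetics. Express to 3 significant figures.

0.458

The CYP2C9 pathway (33% of clearance) rises to 5.9× activity: 0.33 × 5.9 = 1.947.
The CYP2D6 pathway (36% of clearance) is reduced to 0.03× activity: 0.36 × 0.03 = 0.0108.
The CYP2C8 pathway (9% of clearance) is reduced to 0.08× activity: 0.09 × 0.08 = 0.0072.
The remaining 22% of clearance is unaffected.
Relative clearance = 1.947 + 0.0108 + 0.0072 + 0.22 = 2.185.
Net AUC ratio = 1 / 2.185 = 0.458.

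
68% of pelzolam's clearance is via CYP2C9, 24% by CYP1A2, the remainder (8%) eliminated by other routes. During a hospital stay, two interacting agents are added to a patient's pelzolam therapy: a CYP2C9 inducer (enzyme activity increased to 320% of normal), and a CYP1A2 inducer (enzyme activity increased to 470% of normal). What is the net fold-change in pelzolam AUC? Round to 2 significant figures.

The CYP2C9 pathway (68% of clearance) is boosted to 3.2× activity: 0.68 × 3.2 = 2.176.
The CYP1A2 pathway (24% of clearance) is boosted to 4.7× activity: 0.24 × 4.7 = 1.128.
Non-CYP routes (8%) are unchanged.
New clearance relative to baseline: 2.176 + 1.128 + 0.08 = 3.384.
AUC ∝ 1/CL: fold-change = 1 / 3.384 = 0.30.

0.30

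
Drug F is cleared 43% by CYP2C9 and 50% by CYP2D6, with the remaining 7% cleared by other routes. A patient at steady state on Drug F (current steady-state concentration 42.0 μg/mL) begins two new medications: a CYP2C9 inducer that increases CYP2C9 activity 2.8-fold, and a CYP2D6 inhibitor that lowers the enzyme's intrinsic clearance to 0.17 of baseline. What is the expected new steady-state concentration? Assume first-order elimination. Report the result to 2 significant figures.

The CYP2C9 pathway (43% of clearance) rises to 2.8× activity: 0.43 × 2.8 = 1.204.
The CYP2D6 pathway (50% of clearance) falls to 0.17× activity: 0.5 × 0.17 = 0.085.
The remaining 7% of clearance is unaffected.
CL_new/CL_old = 1.204 + 0.085 + 0.07 = 1.359.
New steady-state concentration = 42.0 / 1.359 = 31 μg/mL (concentration scales inversely with clearance).

31 μg/mL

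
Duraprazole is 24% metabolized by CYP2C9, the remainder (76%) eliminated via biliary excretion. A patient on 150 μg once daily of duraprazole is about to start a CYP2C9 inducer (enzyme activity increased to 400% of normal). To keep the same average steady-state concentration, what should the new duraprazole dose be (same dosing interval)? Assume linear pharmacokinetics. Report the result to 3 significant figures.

258 μg

The CYP2C9 pathway (24% of clearance) increases to 4× activity: 0.24 × 4 = 0.96.
The remaining 76% of clearance is unaffected.
CL_new/CL_old = 0.96 + 0.76 = 1.72.
Exposure is unchanged when dose changes in proportion to clearance. New dose = 150 μg × 1.72 = 258 μg.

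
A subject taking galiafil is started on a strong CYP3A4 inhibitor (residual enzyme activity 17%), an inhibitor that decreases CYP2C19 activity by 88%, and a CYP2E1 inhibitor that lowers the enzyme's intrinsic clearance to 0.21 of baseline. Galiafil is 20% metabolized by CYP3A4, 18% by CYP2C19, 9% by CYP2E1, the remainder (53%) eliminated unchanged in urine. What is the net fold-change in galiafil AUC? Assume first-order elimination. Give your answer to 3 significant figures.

CYP3A4: 0.2 × 0.17 = 0.034
CYP2C19: 0.18 × 0.12 = 0.0216
CYP2E1: 0.09 × 0.21 = 0.0189
Other: 0.53 (unchanged)
Relative clearance = 0.034 + 0.0216 + 0.0189 + 0.53 = 0.6045.
Net AUC ratio = 1 / 0.6045 = 1.65.

1.65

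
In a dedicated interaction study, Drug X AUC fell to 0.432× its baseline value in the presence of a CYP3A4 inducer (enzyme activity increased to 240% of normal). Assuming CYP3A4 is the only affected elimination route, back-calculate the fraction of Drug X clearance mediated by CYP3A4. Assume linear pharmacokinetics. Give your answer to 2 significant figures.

0.94

Call the CYP3A4 fraction fm. After the interaction, CL_new/CL_old = fm × 2.4 + (1 − fm).
AUC ratio = 1 / (new CL fraction), so new CL fraction = 1 / 0.432 = 2.315.
fm × 2.4 + 1 − fm = 2.315  ⇒  fm × (2.4 − 1) = 1.315  ⇒  fm = 0.94.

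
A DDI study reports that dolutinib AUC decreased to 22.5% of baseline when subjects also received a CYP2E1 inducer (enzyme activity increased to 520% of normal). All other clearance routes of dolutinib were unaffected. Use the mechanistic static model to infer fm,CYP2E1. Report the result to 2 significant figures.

0.82

CL'/CL = 1 / 0.225 = 4.444
5.2·fm + (1 − fm) = 4.444
fm = (4.444 − 1) / (5.2 − 1) = 0.82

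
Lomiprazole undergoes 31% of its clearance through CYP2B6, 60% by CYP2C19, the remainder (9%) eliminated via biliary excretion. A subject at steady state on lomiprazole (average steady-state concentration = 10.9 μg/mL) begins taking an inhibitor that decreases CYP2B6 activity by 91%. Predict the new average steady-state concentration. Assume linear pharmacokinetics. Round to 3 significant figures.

CYP2B6: 0.31 × 0.09 = 0.0279
CYP2C19: 0.6 (unchanged)
Other: 0.09 (unchanged)
Relative clearance = 0.0279 + 0.6 + 0.09 = 0.7179.
With dosing unchanged, average steady-state concentration scales as 1/CL: 10.9 / 0.7179 = 15.2 μg/mL.

15.2 μg/mL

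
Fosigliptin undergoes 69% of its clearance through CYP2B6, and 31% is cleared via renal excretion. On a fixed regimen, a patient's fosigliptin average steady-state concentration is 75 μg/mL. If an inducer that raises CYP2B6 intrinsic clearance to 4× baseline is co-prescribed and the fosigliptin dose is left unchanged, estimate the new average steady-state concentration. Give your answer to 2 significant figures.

The CYP2B6 pathway (69% of clearance) increases to 4× activity: 0.69 × 4 = 2.76.
Non-CYP routes (31%) are unchanged.
Relative clearance = 2.76 + 0.31 = 3.07.
New average steady-state concentration = baseline ÷ relative clearance = 75 / 3.07 = 24 μg/mL.

24 μg/mL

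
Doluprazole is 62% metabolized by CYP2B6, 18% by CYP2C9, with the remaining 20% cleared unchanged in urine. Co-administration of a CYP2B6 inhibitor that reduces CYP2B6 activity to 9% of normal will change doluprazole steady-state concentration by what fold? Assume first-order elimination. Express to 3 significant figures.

CYP2B6: 0.62 × 0.09 = 0.0558
CYP2C9: 0.18 (unchanged)
Other: 0.2 (unchanged)
CL_new/CL_old = 0.0558 + 0.18 + 0.2 = 0.4358.
Steady-state concentration ratio = CL_old/CL_new = 1 / 0.4358 = 2.29.

2.29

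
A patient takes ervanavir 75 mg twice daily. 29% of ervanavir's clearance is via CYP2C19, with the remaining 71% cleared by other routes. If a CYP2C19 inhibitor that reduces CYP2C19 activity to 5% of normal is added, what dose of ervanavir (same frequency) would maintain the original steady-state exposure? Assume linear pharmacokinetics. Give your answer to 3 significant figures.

54.3 mg

The CYP2C19 pathway (29% of clearance) is reduced to 0.05× activity: 0.29 × 0.05 = 0.0145.
Non-CYP routes (71%) are unchanged.
CL_new/CL_old = 0.0145 + 0.71 = 0.7245.
Css,avg = (dose rate)/CL, so holding Css fixed requires dose ∝ CL: 75 × 0.7245 = 54.3 mg.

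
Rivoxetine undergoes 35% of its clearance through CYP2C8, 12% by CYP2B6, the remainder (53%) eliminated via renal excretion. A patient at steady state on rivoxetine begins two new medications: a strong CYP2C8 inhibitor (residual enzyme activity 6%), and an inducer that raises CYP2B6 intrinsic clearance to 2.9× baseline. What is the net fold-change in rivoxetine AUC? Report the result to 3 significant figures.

The CYP2C8 pathway (35% of clearance) drops to 0.06× activity: 0.35 × 0.06 = 0.021.
The CYP2B6 pathway (12% of clearance) rises to 2.9× activity: 0.12 × 2.9 = 0.348.
The remaining 53% of clearance is unaffected.
Relative clearance = 0.021 + 0.348 + 0.53 = 0.899.
Because AUC varies inversely with clearance, the combined effect is 1 / 0.899 = 1.11.

1.11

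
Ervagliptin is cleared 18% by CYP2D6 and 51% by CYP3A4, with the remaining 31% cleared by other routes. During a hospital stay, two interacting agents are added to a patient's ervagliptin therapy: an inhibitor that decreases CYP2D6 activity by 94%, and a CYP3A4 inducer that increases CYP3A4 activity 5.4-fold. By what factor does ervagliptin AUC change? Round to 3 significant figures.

The CYP2D6 pathway (18% of clearance) is reduced to 0.06× activity: 0.18 × 0.06 = 0.0108.
The CYP3A4 pathway (51% of clearance) rises to 5.4× activity: 0.51 × 5.4 = 2.754.
The remaining 31% of clearance is unaffected.
CL_new/CL_old = 0.0108 + 2.754 + 0.31 = 3.0748.
Because AUC varies inversely with clearance, the combined effect is 1 / 3.0748 = 0.325.

0.325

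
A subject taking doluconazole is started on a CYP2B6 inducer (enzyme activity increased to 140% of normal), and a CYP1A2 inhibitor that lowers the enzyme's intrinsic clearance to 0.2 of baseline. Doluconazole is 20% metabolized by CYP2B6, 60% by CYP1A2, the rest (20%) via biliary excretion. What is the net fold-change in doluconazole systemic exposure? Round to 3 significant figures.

The CYP2B6 pathway (20% of clearance) increases to 1.4× activity: 0.2 × 1.4 = 0.28.
The CYP1A2 pathway (60% of clearance) is reduced to 0.2× activity: 0.6 × 0.2 = 0.12.
The remaining 20% of clearance is unaffected.
CL_new/CL_old = 0.28 + 0.12 + 0.2 = 0.6.
Net systemic exposure ratio = 1 / 0.6 = 1.67.

1.67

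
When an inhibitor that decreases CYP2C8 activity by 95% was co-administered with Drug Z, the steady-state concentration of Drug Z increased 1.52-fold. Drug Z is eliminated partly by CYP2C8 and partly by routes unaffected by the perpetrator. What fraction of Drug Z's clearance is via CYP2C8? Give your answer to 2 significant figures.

0.36

Write x for the fraction cleared via CYP2C8. The observed steady-state concentration change means clearance fell to 1/1.52 = 0.6579 of baseline.
Only the CYP2C8 route changed, so 0.6579 = x·0.05 + (1 − x), giving x = 0.36.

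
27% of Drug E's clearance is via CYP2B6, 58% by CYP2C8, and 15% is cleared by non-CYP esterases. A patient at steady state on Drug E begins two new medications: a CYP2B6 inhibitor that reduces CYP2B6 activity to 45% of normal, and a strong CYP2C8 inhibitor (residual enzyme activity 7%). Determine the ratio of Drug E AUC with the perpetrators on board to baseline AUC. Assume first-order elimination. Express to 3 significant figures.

3.20

The CYP2B6 pathway (27% of clearance) falls to 0.45× activity: 0.27 × 0.45 = 0.1215.
The CYP2C8 pathway (58% of clearance) falls to 0.07× activity: 0.58 × 0.07 = 0.0406.
Non-CYP routes (15%) are unchanged.
New clearance relative to baseline: 0.1215 + 0.0406 + 0.15 = 0.3121.
Because AUC varies inversely with clearance, the combined effect is 1 / 0.3121 = 3.20.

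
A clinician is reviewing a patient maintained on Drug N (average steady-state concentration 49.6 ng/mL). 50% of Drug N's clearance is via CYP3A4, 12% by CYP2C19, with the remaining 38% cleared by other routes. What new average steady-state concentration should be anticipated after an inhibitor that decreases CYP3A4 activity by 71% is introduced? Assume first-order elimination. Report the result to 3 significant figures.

76.9 ng/mL

CYP3A4: 0.5 × 0.29 = 0.145
CYP2C19: 0.12 (unchanged)
Other: 0.38 (unchanged)
New clearance relative to baseline: 0.145 + 0.12 + 0.38 = 0.645.
Average steady-state concentration ∝ 1/CL, so new value = 49.6 / 0.645 = 76.9 ng/mL.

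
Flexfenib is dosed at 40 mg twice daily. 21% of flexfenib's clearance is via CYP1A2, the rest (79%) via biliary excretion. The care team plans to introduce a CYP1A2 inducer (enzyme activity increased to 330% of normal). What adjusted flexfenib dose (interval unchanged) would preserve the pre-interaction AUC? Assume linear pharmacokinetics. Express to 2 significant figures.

59 mg

CYP1A2: 0.21 × 3.3 = 0.693
Other: 0.79 (unchanged)
New clearance relative to baseline: 0.693 + 0.79 = 1.483.
Exposure is unchanged when dose changes in proportion to clearance. New dose = 40 mg × 1.483 = 59 mg.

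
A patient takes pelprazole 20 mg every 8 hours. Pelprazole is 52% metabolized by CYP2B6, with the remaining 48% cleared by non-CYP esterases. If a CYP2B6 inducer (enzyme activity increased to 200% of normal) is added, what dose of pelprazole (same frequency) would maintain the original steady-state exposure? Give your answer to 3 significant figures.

CYP2B6: 0.52 × 2 = 1.04
Other: 0.48 (unchanged)
New clearance relative to baseline: 1.04 + 0.48 = 1.52.
To maintain the same steady-state level, dose must scale with clearance: new dose = 20 × 1.52 = 30.4 mg.

30.4 mg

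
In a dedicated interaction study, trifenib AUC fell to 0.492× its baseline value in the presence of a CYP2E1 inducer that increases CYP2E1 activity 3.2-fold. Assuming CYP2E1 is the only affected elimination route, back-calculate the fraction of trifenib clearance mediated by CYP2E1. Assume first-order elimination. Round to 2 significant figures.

0.47

Let x = fm,CYP2E1. Because AUC ∝ 1/CL, relative clearance rose to 1/0.492 = 2.033.
Only the CYP2E1 route changed, so 2.033 = x·3.2 + (1 − x), giving x = 0.47.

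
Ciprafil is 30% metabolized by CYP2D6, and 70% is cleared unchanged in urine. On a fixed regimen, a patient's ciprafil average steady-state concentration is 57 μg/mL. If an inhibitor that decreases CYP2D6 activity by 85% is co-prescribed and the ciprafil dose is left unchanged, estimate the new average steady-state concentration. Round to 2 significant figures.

CYP2D6: 0.3 × 0.15 = 0.045
Other: 0.7 (unchanged)
CL_new/CL_old = 0.045 + 0.7 = 0.745.
New average steady-state concentration = baseline ÷ relative clearance = 57 / 0.745 = 77 μg/mL.

77 μg/mL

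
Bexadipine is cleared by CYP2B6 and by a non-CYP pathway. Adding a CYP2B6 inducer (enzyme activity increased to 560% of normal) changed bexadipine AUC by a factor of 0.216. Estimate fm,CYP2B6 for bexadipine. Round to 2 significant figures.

0.79

Call the CYP2B6 fraction fm. After the interaction, CL_new/CL_old = fm × 5.6 + (1 − fm).
AUC ratio = 1 / (new CL fraction), so new CL fraction = 1 / 0.216 = 4.63.
fm × 5.6 + 1 − fm = 4.63  ⇒  fm × (5.6 − 1) = 3.63  ⇒  fm = 0.79.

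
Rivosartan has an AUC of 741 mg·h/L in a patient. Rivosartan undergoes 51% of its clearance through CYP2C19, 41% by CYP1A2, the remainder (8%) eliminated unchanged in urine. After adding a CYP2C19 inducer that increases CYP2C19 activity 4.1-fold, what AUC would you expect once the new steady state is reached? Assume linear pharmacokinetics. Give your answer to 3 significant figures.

287 mg·h/L

The CYP2C19 pathway (51% of clearance) is boosted to 4.1× activity: 0.51 × 4.1 = 2.091.
CYP1A2 (41%) and the residual 8% are unaffected.
Relative clearance = 2.091 + 0.41 + 0.08 = 2.581.
New AUC = baseline ÷ relative clearance = 741 / 2.581 = 287 mg·h/L.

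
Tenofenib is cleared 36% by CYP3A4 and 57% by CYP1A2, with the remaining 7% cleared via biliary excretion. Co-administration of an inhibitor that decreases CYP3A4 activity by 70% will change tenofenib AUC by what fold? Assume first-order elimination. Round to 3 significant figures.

1.34

CYP3A4: 0.36 × 0.3 = 0.108
CYP1A2: 0.57 (unchanged)
Other: 0.07 (unchanged)
New clearance relative to baseline: 0.108 + 0.57 + 0.07 = 0.748.
AUC is inversely proportional to clearance, so the fold-change is 1 / 0.748 = 1.34.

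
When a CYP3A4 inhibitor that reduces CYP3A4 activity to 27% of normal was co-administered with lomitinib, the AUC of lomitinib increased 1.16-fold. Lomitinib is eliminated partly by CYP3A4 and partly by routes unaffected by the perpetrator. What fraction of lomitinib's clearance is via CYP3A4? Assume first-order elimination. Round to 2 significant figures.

CL'/CL = 1 / 1.16 = 0.8621
0.27·fm + (1 − fm) = 0.8621
fm = (0.8621 − 1) / (0.27 − 1) = 0.19

0.19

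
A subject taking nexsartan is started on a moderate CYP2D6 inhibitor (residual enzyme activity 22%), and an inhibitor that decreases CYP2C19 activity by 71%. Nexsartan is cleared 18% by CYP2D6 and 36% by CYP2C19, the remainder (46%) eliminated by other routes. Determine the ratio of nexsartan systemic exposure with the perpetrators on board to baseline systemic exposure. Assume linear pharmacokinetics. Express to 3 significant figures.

The CYP2D6 pathway (18% of clearance) drops to 0.22× activity: 0.18 × 0.22 = 0.0396.
The CYP2C19 pathway (36% of clearance) is reduced to 0.29× activity: 0.36 × 0.29 = 0.1044.
The remaining 46% of clearance is unaffected.
Relative clearance = 0.0396 + 0.1044 + 0.46 = 0.604.
Net systemic exposure ratio = 1 / 0.604 = 1.66.

1.66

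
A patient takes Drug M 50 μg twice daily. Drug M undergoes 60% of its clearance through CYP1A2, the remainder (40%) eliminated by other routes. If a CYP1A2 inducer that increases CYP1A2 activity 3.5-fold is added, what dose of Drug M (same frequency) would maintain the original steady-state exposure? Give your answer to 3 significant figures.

125 μg

The CYP1A2 pathway (60% of clearance) increases to 3.5× activity: 0.6 × 3.5 = 2.1.
Non-CYP routes (40%) are unchanged.
Relative clearance = 2.1 + 0.4 = 2.5.
Css,avg = (dose rate)/CL, so holding Css fixed requires dose ∝ CL: 50 × 2.5 = 125 μg.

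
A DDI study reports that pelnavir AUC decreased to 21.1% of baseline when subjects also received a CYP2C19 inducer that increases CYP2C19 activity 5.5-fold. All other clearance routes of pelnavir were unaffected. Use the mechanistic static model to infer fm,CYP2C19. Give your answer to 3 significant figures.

0.831

Let x = fm,CYP2C19. Because AUC ∝ 1/CL, relative clearance rose to 1/0.211 = 4.739.
Setting x·5.5 + (1 − x) = 4.739 and solving: x = (4.739 − 1)/(5.5 − 1) = 0.831.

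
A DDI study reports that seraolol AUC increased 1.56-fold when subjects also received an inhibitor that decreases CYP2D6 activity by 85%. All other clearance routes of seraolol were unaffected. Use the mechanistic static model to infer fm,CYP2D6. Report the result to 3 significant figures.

CL'/CL = 1 / 1.56 = 0.641
0.15·fm + (1 − fm) = 0.641
fm = (0.641 − 1) / (0.15 − 1) = 0.422

0.422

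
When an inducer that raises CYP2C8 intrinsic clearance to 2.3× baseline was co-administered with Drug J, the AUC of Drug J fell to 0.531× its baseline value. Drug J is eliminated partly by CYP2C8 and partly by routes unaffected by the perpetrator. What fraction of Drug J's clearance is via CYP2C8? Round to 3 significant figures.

0.679

CL'/CL = 1 / 0.531 = 1.883
2.3·fm + (1 − fm) = 1.883
fm = (1.883 − 1) / (2.3 − 1) = 0.679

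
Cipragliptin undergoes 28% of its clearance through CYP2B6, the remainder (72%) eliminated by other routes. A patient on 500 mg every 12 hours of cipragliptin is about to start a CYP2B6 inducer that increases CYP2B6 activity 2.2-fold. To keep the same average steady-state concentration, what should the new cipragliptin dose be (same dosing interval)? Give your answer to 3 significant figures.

668 mg

CYP2B6: 0.28 × 2.2 = 0.616
Other: 0.72 (unchanged)
CL_new/CL_old = 0.616 + 0.72 = 1.336.
Exposure is unchanged when dose changes in proportion to clearance. New dose = 500 mg × 1.336 = 668 mg.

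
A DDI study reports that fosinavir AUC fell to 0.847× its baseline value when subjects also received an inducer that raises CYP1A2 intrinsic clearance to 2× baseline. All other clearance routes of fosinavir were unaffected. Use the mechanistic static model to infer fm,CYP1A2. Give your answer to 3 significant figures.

Let x = fm,CYP1A2. Because AUC ∝ 1/CL, relative clearance rose to 1/0.847 = 1.181.
Only the CYP1A2 route changed, so 1.181 = x·2 + (1 − x), giving x = 0.181.

0.181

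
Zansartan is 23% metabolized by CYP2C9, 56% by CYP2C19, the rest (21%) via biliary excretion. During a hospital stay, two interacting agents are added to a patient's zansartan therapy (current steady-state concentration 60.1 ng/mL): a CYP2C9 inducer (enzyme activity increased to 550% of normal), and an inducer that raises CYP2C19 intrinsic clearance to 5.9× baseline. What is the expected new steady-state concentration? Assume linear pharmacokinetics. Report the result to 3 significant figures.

CYP2C9: 0.23 × 5.5 = 1.265
CYP2C19: 0.56 × 5.9 = 3.304
Other: 0.21 (unchanged)
CL_new/CL_old = 1.265 + 3.304 + 0.21 = 4.779.
New steady-state concentration = 60.1 / 4.779 = 12.6 ng/mL (concentration scales inversely with clearance).

12.6 ng/mL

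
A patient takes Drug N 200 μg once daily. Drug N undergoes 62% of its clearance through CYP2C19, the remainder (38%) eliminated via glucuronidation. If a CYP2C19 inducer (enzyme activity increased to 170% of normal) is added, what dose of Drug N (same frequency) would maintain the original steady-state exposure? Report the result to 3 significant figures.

The CYP2C19 pathway (62% of clearance) is boosted to 1.7× activity: 0.62 × 1.7 = 1.054.
Non-CYP routes (38%) are unchanged.
New clearance relative to baseline: 1.054 + 0.38 = 1.434.
Exposure is unchanged when dose changes in proportion to clearance. New dose = 200 μg × 1.434 = 287 μg.

287 μg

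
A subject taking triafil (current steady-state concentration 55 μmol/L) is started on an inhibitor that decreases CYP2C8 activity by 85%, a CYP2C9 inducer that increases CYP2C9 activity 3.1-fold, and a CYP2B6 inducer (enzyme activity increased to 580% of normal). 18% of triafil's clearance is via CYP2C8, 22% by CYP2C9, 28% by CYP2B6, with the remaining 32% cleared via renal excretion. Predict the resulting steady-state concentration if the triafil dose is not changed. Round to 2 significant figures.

21 μmol/L

CYP2C8: 0.18 × 0.15 = 0.027
CYP2C9: 0.22 × 3.1 = 0.682
CYP2B6: 0.28 × 5.8 = 1.624
Other: 0.32 (unchanged)
New clearance relative to baseline: 0.027 + 0.682 + 1.624 + 0.32 = 2.653.
Dividing the baseline by the relative clearance: 55 / 2.653 = 21 μmol/L.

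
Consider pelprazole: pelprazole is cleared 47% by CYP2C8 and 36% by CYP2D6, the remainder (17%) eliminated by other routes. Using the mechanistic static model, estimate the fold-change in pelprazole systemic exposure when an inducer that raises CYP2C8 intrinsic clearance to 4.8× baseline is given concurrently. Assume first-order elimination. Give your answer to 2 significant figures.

0.36

The CYP2C8 pathway (47% of clearance) increases to 4.8× activity: 0.47 × 4.8 = 2.256.
CYP2D6 (36%) and the residual 17% are unaffected.
Relative clearance = 2.256 + 0.36 + 0.17 = 2.786.
Systemic exposure ratio = CL_old/CL_new = 1 / 2.786 = 0.36.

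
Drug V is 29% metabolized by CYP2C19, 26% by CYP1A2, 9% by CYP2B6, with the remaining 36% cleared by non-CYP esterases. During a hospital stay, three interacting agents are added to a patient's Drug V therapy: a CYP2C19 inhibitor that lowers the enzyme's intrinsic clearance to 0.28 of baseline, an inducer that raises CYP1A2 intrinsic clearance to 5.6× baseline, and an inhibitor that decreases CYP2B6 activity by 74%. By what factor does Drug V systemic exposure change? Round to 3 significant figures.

The CYP2C19 pathway (29% of clearance) falls to 0.28× activity: 0.29 × 0.28 = 0.0812.
The CYP1A2 pathway (26% of clearance) is boosted to 5.6× activity: 0.26 × 5.6 = 1.456.
The CYP2B6 pathway (9% of clearance) drops to 0.26× activity: 0.09 × 0.26 = 0.0234.
Non-CYP routes (36%) are unchanged.
Relative clearance = 0.0812 + 1.456 + 0.0234 + 0.36 = 1.9206.
Systemic exposure ∝ 1/CL: fold-change = 1 / 1.9206 = 0.521.

0.521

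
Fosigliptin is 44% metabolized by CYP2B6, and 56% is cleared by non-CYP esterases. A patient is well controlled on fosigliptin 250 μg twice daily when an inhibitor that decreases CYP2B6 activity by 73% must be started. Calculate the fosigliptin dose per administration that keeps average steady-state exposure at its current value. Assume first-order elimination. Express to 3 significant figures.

The CYP2B6 pathway (44% of clearance) falls to 0.27× activity: 0.44 × 0.27 = 0.1188.
Non-CYP routes (56%) are unchanged.
CL_new/CL_old = 0.1188 + 0.56 = 0.6788.
Css,avg = (dose rate)/CL, so holding Css fixed requires dose ∝ CL: 250 × 0.6788 = 170 μg.

170 μg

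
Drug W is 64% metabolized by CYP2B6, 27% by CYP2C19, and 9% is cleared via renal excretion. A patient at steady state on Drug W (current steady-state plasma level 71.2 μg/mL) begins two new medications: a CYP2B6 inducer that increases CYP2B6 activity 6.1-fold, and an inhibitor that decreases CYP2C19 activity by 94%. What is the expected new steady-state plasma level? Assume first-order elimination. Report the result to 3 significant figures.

17.8 μg/mL

CYP2B6: 0.64 × 6.1 = 3.904
CYP2C19: 0.27 × 0.06 = 0.0162
Other: 0.09 (unchanged)
Relative clearance = 3.904 + 0.0162 + 0.09 = 4.0102.
Dividing the baseline by the relative clearance: 71.2 / 4.0102 = 17.8 μg/mL.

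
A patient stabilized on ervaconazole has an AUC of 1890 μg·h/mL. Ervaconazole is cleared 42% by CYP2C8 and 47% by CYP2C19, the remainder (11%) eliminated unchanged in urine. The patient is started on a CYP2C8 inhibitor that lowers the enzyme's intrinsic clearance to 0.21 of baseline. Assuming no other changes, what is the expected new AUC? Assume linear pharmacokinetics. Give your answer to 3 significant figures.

2.83 × 10³ μg·h/mL

The CYP2C8 pathway (42% of clearance) falls to 0.21× activity: 0.42 × 0.21 = 0.0882.
CYP2C19 (47%) and the residual 11% are unaffected.
CL_new/CL_old = 0.0882 + 0.47 + 0.11 = 0.6682.
New AUC = baseline ÷ relative clearance = 1890 / 0.6682 = 2.83 × 10³ μg·h/mL.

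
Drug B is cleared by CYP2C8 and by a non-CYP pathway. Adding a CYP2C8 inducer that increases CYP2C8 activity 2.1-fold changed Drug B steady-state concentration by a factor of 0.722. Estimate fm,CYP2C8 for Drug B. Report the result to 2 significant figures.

Write x for the fraction cleared via CYP2C8. The observed steady-state concentration change means clearance rose to 1/0.722 = 1.385 of baseline.
Only the CYP2C8 route changed, so 1.385 = x·2.1 + (1 − x), giving x = 0.35.

0.35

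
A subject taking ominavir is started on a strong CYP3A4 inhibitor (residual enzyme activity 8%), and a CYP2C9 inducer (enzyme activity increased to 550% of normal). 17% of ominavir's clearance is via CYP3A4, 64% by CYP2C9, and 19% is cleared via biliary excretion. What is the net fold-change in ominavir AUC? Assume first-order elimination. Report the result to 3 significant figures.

The CYP3A4 pathway (17% of clearance) falls to 0.08× activity: 0.17 × 0.08 = 0.0136.
The CYP2C9 pathway (64% of clearance) increases to 5.5× activity: 0.64 × 5.5 = 3.52.
Non-CYP routes (19%) are unchanged.
New clearance relative to baseline: 0.0136 + 3.52 + 0.19 = 3.7236.
Because AUC varies inversely with clearance, the combined effect is 1 / 3.7236 = 0.269.

0.269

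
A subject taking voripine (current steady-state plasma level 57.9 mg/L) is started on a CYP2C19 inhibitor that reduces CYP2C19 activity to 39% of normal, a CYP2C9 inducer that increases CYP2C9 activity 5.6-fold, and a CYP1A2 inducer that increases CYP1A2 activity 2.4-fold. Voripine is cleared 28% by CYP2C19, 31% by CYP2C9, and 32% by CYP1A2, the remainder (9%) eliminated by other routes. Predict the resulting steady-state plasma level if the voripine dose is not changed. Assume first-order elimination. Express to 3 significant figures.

CYP2C19: 0.28 × 0.39 = 0.1092
CYP2C9: 0.31 × 5.6 = 1.736
CYP1A2: 0.32 × 2.4 = 0.768
Other: 0.09 (unchanged)
Relative clearance = 0.1092 + 1.736 + 0.768 + 0.09 = 2.7032.
Steady-state plasma level ∝ 1/CL: new value = 57.9 / 2.7032 = 21.4 mg/L.

21.4 mg/L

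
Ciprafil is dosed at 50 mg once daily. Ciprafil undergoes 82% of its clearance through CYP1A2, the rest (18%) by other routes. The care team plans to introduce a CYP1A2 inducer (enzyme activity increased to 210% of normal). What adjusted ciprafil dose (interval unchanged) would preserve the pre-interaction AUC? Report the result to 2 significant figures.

The CYP1A2 pathway (82% of clearance) rises to 2.1× activity: 0.82 × 2.1 = 1.722.
Non-CYP routes (18%) are unchanged.
CL_new/CL_old = 1.722 + 0.18 = 1.902.
Css,avg = (dose rate)/CL, so holding Css fixed requires dose ∝ CL: 50 × 1.902 = 95 mg.

95 mg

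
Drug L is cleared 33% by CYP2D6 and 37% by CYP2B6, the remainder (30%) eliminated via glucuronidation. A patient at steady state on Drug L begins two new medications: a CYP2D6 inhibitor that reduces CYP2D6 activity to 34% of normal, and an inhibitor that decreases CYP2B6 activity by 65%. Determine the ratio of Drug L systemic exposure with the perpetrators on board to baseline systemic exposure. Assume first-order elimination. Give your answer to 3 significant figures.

1.85

The CYP2D6 pathway (33% of clearance) falls to 0.34× activity: 0.33 × 0.34 = 0.1122.
The CYP2B6 pathway (37% of clearance) drops to 0.35× activity: 0.37 × 0.35 = 0.1295.
Non-CYP routes (30%) are unchanged.
CL_new/CL_old = 0.1122 + 0.1295 + 0.3 = 0.5417.
Because systemic exposure varies inversely with clearance, the combined effect is 1 / 0.5417 = 1.85.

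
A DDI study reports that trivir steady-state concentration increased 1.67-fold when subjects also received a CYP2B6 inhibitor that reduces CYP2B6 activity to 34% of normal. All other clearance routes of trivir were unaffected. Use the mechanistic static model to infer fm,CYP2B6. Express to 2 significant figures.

0.61

CL'/CL = 1 / 1.67 = 0.5988
0.34·fm + (1 − fm) = 0.5988
fm = (0.5988 − 1) / (0.34 − 1) = 0.61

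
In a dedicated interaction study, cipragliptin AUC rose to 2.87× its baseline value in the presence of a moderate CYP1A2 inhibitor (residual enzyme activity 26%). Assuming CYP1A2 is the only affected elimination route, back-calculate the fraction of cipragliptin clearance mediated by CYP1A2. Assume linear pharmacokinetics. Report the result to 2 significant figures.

0.88

Let x = fm,CYP1A2. Because AUC ∝ 1/CL, relative clearance fell to 1/2.87 = 0.3484.
Setting x·0.26 + (1 − x) = 0.3484 and solving: x = (0.3484 − 1)/(0.26 − 1) = 0.88.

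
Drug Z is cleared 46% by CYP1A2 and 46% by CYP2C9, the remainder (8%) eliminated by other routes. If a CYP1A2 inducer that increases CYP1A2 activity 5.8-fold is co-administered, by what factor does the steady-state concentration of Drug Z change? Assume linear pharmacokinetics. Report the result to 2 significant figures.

0.31

CYP1A2: 0.46 × 5.8 = 2.668
CYP2C9: 0.46 (unchanged)
Other: 0.08 (unchanged)
CL_new/CL_old = 2.668 + 0.46 + 0.08 = 3.208.
Steady-state concentration ratio = CL_old/CL_new = 1 / 3.208 = 0.31.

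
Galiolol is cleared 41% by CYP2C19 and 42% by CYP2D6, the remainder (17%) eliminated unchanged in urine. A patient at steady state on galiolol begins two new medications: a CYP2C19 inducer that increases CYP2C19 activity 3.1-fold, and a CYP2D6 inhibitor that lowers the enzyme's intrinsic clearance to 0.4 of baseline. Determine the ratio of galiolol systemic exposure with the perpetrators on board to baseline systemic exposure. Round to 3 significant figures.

The CYP2C19 pathway (41% of clearance) is boosted to 3.1× activity: 0.41 × 3.1 = 1.271.
The CYP2D6 pathway (42% of clearance) falls to 0.4× activity: 0.42 × 0.4 = 0.168.
Non-CYP routes (17%) are unchanged.
New clearance relative to baseline: 1.271 + 0.168 + 0.17 = 1.609.
Because systemic exposure varies inversely with clearance, the combined effect is 1 / 1.609 = 0.622.

0.622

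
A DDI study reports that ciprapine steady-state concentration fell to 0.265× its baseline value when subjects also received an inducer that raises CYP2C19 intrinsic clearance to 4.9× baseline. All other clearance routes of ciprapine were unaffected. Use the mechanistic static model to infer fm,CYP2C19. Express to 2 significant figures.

CL'/CL = 1 / 0.265 = 3.774
4.9·fm + (1 − fm) = 3.774
fm = (3.774 − 1) / (4.9 − 1) = 0.71

0.71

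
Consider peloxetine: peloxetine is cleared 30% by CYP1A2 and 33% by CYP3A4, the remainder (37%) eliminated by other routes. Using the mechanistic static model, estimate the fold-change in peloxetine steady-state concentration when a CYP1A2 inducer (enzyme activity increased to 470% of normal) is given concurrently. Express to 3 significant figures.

0.474

The CYP1A2 pathway (30% of clearance) is boosted to 4.7× activity: 0.3 × 4.7 = 1.41.
CYP3A4 (33%) and the residual 37% are unaffected.
Relative clearance = 1.41 + 0.33 + 0.37 = 2.11.
Steady-state concentration is inversely proportional to clearance, so the fold-change is 1 / 2.11 = 0.474.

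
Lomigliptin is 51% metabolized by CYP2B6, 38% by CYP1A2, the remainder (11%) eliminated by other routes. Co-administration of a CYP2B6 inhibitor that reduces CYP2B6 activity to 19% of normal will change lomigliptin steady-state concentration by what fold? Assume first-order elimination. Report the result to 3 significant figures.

CYP2B6: 0.51 × 0.19 = 0.0969
CYP1A2: 0.38 (unchanged)
Other: 0.11 (unchanged)
Relative clearance = 0.0969 + 0.38 + 0.11 = 0.5869.
Since steady-state concentration ∝ 1/CL, the ratio is 1 / 0.5869 = 1.70.

1.70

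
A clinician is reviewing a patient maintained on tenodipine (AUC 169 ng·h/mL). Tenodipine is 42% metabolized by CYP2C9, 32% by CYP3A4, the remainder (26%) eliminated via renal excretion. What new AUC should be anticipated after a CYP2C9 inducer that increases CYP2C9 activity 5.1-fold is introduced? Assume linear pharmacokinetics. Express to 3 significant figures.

62.1 ng·h/mL

The CYP2C9 pathway (42% of clearance) is boosted to 5.1× activity: 0.42 × 5.1 = 2.142.
CYP3A4 (32%) and the residual 26% are unaffected.
CL_new/CL_old = 2.142 + 0.32 + 0.26 = 2.722.
With dosing unchanged, AUC scales as 1/CL: 169 / 2.722 = 62.1 ng·h/mL.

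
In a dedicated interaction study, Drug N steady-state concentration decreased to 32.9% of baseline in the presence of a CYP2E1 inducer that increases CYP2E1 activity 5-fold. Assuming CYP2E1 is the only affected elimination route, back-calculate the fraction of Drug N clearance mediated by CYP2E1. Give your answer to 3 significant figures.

0.510

Call the CYP2E1 fraction fm. After the interaction, CL_new/CL_old = fm × 5 + (1 − fm).
Steady-state concentration ratio = 1 / (new CL fraction), so new CL fraction = 1 / 0.329 = 3.04.
fm × 5 + 1 − fm = 3.04  ⇒  fm × (5 − 1) = 2.04  ⇒  fm = 0.510.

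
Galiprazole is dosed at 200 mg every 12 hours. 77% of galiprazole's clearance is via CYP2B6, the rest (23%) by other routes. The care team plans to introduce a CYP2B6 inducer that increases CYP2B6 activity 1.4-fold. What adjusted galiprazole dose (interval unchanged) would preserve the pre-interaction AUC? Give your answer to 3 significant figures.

262 mg

The CYP2B6 pathway (77% of clearance) rises to 1.4× activity: 0.77 × 1.4 = 1.078.
The remaining 23% of clearance is unaffected.
CL_new/CL_old = 1.078 + 0.23 = 1.308.
Exposure is unchanged when dose changes in proportion to clearance. New dose = 200 mg × 1.308 = 262 mg.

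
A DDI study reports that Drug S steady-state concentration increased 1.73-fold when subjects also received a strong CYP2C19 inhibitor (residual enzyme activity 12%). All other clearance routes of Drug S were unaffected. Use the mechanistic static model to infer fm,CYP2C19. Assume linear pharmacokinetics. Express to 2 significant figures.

0.48

Let fm be the CYP2C19 fraction. New clearance relative to baseline = fm × 0.12 + (1 − fm).
Steady-state concentration ratio = 1 / (new CL fraction), so new CL fraction = 1 / 1.73 = 0.578.
fm × 0.12 + 1 − fm = 0.578  ⇒  fm × (0.12 − 1) = −0.422  ⇒  fm = 0.48.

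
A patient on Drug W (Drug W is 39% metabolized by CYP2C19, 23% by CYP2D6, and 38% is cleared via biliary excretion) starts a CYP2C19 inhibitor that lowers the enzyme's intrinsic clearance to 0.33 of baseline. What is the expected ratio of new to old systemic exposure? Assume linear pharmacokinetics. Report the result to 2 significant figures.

1.4

The CYP2C19 pathway (39% of clearance) falls to 0.33× activity: 0.39 × 0.33 = 0.1287.
CYP2D6 (23%) and the residual 38% are unaffected.
CL_new/CL_old = 0.1287 + 0.23 + 0.38 = 0.7387.
Systemic exposure is inversely proportional to clearance, so the fold-change is 1 / 0.7387 = 1.4.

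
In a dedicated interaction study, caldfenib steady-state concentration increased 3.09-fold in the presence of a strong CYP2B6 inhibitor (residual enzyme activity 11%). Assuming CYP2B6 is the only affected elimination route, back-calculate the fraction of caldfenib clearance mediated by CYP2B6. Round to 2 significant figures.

0.76

Let fm be the CYP2B6 fraction. New clearance relative to baseline = fm × 0.11 + (1 − fm).
Steady-state concentration ratio = 1 / (new CL fraction), so new CL fraction = 1 / 3.09 = 0.3236.
fm × 0.11 + 1 − fm = 0.3236  ⇒  fm × (0.11 − 1) = −0.6764  ⇒  fm = 0.76.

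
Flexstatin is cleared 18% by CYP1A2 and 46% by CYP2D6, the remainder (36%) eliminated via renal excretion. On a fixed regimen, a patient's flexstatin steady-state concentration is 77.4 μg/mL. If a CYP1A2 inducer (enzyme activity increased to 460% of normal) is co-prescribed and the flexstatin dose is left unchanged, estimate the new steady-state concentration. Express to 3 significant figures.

CYP1A2: 0.18 × 4.6 = 0.828
CYP2D6: 0.46 (unchanged)
Other: 0.36 (unchanged)
Relative clearance = 0.828 + 0.46 + 0.36 = 1.648.
New steady-state concentration = baseline ÷ relative clearance = 77.4 / 1.648 = 47.0 μg/mL.

47.0 μg/mL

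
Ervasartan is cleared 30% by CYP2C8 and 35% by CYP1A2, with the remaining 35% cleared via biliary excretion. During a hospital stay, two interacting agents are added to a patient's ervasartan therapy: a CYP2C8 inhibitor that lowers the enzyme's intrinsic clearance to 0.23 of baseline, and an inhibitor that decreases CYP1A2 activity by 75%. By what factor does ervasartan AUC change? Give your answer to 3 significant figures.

1.97

The CYP2C8 pathway (30% of clearance) drops to 0.23× activity: 0.3 × 0.23 = 0.069.
The CYP1A2 pathway (35% of clearance) drops to 0.25× activity: 0.35 × 0.25 = 0.0875.
The remaining 35% of clearance is unaffected.
CL_new/CL_old = 0.069 + 0.0875 + 0.35 = 0.5065.
AUC ∝ 1/CL: fold-change = 1 / 0.5065 = 1.97.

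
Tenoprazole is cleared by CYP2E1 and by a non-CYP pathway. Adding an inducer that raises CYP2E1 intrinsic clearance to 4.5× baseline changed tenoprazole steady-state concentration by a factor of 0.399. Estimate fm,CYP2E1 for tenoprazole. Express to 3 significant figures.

Call the CYP2E1 fraction fm. After the interaction, CL_new/CL_old = fm × 4.5 + (1 − fm).
Steady-state concentration ratio = 1 / (new CL fraction), so new CL fraction = 1 / 0.399 = 2.506.
fm × 4.5 + 1 − fm = 2.506  ⇒  fm × (4.5 − 1) = 1.506  ⇒  fm = 0.430.

0.430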